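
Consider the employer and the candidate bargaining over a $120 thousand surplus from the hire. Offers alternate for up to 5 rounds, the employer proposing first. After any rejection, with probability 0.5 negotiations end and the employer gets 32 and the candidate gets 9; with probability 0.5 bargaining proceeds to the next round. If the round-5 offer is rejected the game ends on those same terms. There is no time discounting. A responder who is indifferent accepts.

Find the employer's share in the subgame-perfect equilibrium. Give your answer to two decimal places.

Round 5 (the employer proposes): the candidate gets 9 if talks fail, so the employer offers 9 and keeps 111.
Round 4 (the candidate proposes): rejecting gives the employer an expected 0.5 × 111 + 0.5 × 32 = 71.5, so the candidate offers 71.5, keeping 48.5.
Round 3 (the employer proposes): rejecting gives the candidate an expected 0.5 × 48.5 + 0.5 × 9 = 28.75, so the employer offers 28.75, keeping 91.25.
Round 2 (the candidate proposes): rejecting gives the employer an expected 0.5 × 91.25 + 0.5 × 32 = 61.625, so the candidate offers 61.625, keeping 58.375.
Round 1 (the employer proposes): rejecting gives the candidate an expected 0.5 × 58.375 + 0.5 × 9 = 33.6875, so the employer offers 33.6875, keeping 86.3125.

86.31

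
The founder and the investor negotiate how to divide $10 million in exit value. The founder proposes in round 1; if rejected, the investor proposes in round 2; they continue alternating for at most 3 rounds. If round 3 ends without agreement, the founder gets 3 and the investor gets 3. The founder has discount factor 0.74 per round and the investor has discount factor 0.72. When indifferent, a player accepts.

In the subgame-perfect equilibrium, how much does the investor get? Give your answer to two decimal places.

3.47

Work backward from the last round.
Round 3 (the founder proposes): the investor gets 3 if talks fail, so the founder offers 3 and keeps 7.
Round 2 (the investor proposes): the founder can get 7 next round, worth 0.74 × 7 = 5.18 now. The investor offers 5.18 and keeps 10 − 5.18 = 4.82.
Round 1 (the founder proposes): the investor can get 4.82 next round, worth 0.72 × 4.82 = 3.4704 now; the founder offers that and keeps 6.5296.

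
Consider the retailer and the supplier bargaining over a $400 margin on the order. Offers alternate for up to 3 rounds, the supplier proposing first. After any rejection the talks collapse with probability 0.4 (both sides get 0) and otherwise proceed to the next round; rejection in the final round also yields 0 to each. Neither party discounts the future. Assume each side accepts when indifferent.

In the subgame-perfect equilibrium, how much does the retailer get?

96

Round 3 (the supplier proposes): rejection yields 0 for the retailer; the supplier offers 0 and keeps 400.
Round 2 (the retailer proposes): rejecting gives the supplier an expected 0.6 × 400 = 240. The retailer offers 240 and keeps 400 − 240 = 160.
Round 1 (the supplier proposes): rejecting gives the retailer an expected 0.6 × 160 = 96, so the supplier offers 96, keeping 304.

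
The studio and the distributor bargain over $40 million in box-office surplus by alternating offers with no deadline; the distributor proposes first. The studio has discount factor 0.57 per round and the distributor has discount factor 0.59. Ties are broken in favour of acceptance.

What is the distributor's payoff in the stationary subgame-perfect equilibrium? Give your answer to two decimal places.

When the distributor proposes, the studio accepts any offer worth at least 0.57 times what the studio would get by proposing next round; and vice versa.
This gives x = 40 − 0.57y and y = 40 − 0.59x, where x and y are each side's share when it proposes.
Hence (1 − 0.57·0.59)x = 40(1 − 0.57), i.e. 0.6637·x = 17.2.
x ≈ 25.9153; the studio's share is 40 − x ≈ 14.0847.

25.92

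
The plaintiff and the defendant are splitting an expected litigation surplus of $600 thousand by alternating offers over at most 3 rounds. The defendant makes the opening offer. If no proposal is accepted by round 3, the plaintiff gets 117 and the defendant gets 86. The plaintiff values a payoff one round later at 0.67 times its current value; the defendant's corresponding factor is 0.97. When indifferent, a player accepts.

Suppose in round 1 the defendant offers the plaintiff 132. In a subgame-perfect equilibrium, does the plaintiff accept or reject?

Accept

Work out the plaintiff's continuation value if the offer is rejected.
Round 3 (the defendant proposes): the plaintiff gets 117 if talks fail, so the defendant offers 117 and keeps 483.
Round 2 (the plaintiff proposes): the defendant can get 483 next round, worth 0.97 × 483 = 468.51 now, so the plaintiff offers 468.51, keeping 131.49.
So by rejecting in round 1, the plaintiff gets 131.49 next round, worth 0.67 × 131.49 = 88.0983 now.
Offer 132 ≥ 88.0983, so the plaintiff accepts.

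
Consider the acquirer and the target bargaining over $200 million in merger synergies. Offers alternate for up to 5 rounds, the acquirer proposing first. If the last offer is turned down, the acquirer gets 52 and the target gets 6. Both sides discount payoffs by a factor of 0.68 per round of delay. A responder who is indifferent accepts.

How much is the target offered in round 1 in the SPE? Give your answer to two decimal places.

Round 5 (the acquirer proposes): the target gets 6 if talks fail, so the acquirer offers 6 and keeps 194.
Round 4 (the target proposes): the acquirer can get 194 next round, worth 0.68 × 194 = 131.92 now; the target offers that and keeps 68.08.
Round 3 (the acquirer proposes): the target can get 68.08 next round, worth 0.68 × 68.08 = 46.2944 now, so the acquirer offers 46.2944, keeping 153.7056.
Round 2 (the target proposes): the acquirer can get 153.7056 next round, worth 0.68 × 153.7056 = 104.519808 now; the target offers that and keeps 95.480192.
Round 1 (the acquirer proposes): the target can get 95.480192 next round, worth 0.68 × 95.480192 = 64.92653056 now, so the acquirer offers 64.92653056, keeping 135.07346944.

64.93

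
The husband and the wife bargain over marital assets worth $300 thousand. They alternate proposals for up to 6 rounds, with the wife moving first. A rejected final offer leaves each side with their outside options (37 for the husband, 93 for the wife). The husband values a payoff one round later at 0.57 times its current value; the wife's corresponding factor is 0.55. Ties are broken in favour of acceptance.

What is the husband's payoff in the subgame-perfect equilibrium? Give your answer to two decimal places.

112.67

Round 6 (the husband proposes): the wife gets 93 if talks fail, so the husband offers 93 and keeps 207.
Round 5 (the wife proposes): the husband can get 207 next round, worth 0.57 × 207 = 117.99 now. The wife offers 117.99 and keeps 300 − 117.99 = 182.01.
Round 4 (the husband proposes): the wife can get 182.01 next round, worth 0.55 × 182.01 = 100.1055 now; the husband offers that and keeps 199.8945.
Round 3 (the wife proposes): the husband can get 199.8945 next round, worth 0.57 × 199.8945 = 113.939865 now. The wife offers 113.939865 and keeps 300 − 113.939865 = 186.060135.
Round 2 (the husband proposes): the wife can get 186.060135 next round, worth 0.55 × 186.060135 = 102.33307425 now; the husband offers that and keeps 197.66692575.
Round 1 (the wife proposes): the husband can get 197.66692575 next round, worth 0.57 × 197.66692575 = 112.6701476775 now; the wife offers that and keeps 187.3298523225.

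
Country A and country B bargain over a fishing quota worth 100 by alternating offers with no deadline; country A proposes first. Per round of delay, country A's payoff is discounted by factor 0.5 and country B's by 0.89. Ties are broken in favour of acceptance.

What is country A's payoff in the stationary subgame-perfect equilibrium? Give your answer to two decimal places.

19.82

In a stationary SPE each proposer offers the other exactly their discounted continuation value.
If country A keeps x when proposing and country B keeps y when proposing, then x = 100 − 0.89y and y = 100 − 0.5x.
Solving: x = 100(1 − 0.89) / (1 − 0.5·0.89) = 11 / 0.555 ≈ 19.8198.
Country B gets 100 − 19.8198 ≈ 80.1802.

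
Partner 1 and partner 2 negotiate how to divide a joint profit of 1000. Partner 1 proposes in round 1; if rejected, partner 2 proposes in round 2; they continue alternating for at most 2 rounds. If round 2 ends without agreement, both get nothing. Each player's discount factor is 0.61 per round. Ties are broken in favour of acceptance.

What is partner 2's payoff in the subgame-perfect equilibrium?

610

Round 2 (partner 2 proposes): partner 1 will accept anything ≥ 0, so partner 2 offers 0 and keeps 1000.
Round 1 (partner 1 proposes): partner 2 can get 1000 next round, worth 0.61 × 1000 = 610 now. Partner 1 offers 610 and keeps 1000 − 610 = 390.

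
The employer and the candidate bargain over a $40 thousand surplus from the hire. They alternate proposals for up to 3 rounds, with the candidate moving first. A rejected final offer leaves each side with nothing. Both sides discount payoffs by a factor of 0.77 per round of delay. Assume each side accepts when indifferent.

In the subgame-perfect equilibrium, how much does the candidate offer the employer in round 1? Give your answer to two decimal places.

7.08

Work backward from the last round.
Round 3 (the candidate proposes): the employer will accept anything ≥ 0, so the candidate offers 0 and keeps 40.
Round 2 (the employer proposes): the candidate can get 40 next round, worth 0.77 × 40 = 30.8 now; the employer offers that and keeps 9.2.
Round 1 (the candidate proposes): the employer can get 9.2 next round, worth 0.77 × 9.2 = 7.084 now. The candidate offers 7.084 and keeps 40 − 7.084 = 32.916.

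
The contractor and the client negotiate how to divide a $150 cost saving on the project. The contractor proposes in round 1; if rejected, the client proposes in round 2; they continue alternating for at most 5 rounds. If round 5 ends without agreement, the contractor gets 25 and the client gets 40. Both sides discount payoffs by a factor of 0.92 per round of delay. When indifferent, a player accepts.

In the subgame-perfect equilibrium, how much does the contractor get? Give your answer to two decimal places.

Round 5 (the contractor proposes): the client gets 40 if talks fail, so the contractor offers 40 and keeps 110.
Round 4 (the client proposes): the contractor can get 110 next round, worth 0.92 × 110 = 101.2 now, so the client offers 101.2, keeping 48.8.
Round 3 (the contractor proposes): the client can get 48.8 next round, worth 0.92 × 48.8 = 44.896 now, so the contractor offers 44.896, keeping 105.104.
Round 2 (the client proposes): the contractor can get 105.104 next round, worth 0.92 × 105.104 = 96.69568 now. The client offers 96.69568 and keeps 150 − 96.69568 = 53.30432.
Round 1 (the contractor proposes): the client can get 53.30432 next round, worth 0.92 × 53.30432 = 49.0399744 now, so the contractor offers 49.0399744, keeping 100.9600256.

100.96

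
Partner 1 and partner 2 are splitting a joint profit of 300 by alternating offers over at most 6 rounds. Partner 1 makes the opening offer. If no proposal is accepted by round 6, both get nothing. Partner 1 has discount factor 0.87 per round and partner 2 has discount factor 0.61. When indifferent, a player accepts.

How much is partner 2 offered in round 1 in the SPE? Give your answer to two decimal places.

Work backward from the last round.
Round 6 (partner 2 proposes): partner 1 will accept anything ≥ 0, so partner 2 offers 0 and keeps 300.
Round 5 (partner 1 proposes): partner 2 can get 300 next round, worth 0.61 × 300 = 183 now; partner 1 offers that and keeps 117.
Round 4 (partner 2 proposes): partner 1 can get 117 next round, worth 0.87 × 117 = 101.79 now. Partner 2 offers 101.79 and keeps 300 − 101.79 = 198.21.
Round 3 (partner 1 proposes): partner 2 can get 198.21 next round, worth 0.61 × 198.21 = 120.9081 now, so partner 1 offers 120.9081, keeping 179.0919.
Round 2 (partner 2 proposes): partner 1 can get 179.0919 next round, worth 0.87 × 179.0919 = 155.809953 now. Partner 2 offers 155.809953 and keeps 300 − 155.809953 = 144.190047.
Round 1 (partner 1 proposes): partner 2 can get 144.190047 next round, worth 0.61 × 144.190047 = 87.95592867 now; partner 1 offers that and keeps 212.04407133.

87.96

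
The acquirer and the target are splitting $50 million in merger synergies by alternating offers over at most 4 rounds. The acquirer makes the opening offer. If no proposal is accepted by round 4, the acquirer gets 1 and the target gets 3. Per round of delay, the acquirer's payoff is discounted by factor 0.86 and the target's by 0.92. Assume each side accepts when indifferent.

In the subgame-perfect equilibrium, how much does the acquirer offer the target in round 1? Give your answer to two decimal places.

Round 4 (the target proposes): the acquirer gets 1 if talks fail, so the target offers 1 and keeps 49.
Round 3 (the acquirer proposes): the target can get 49 next round, worth 0.92 × 49 = 45.08 now; the acquirer offers that and keeps 4.92.
Round 2 (the target proposes): the acquirer can get 4.92 next round, worth 0.86 × 4.92 = 4.2312 now; the target offers that and keeps 45.7688.
Round 1 (the acquirer proposes): the target can get 45.7688 next round, worth 0.92 × 45.7688 = 42.107296 now. The acquirer offers 42.107296 and keeps 50 − 42.107296 = 7.892704.

42.11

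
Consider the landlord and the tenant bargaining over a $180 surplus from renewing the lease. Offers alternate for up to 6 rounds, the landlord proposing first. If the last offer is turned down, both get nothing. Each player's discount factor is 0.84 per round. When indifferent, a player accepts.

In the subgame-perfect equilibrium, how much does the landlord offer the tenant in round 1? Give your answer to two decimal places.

116.54

Round 6 (the tenant proposes): the landlord will accept anything ≥ 0, so the tenant offers 0 and keeps 180.
Round 5 (the landlord proposes): the tenant can get 180 next round, worth 0.84 × 180 = 151.2 now. The landlord offers 151.2 and keeps 180 − 151.2 = 28.8.
Round 4 (the tenant proposes): the landlord can get 28.8 next round, worth 0.84 × 28.8 = 24.192 now; the tenant offers that and keeps 155.808.
Round 3 (the landlord proposes): the tenant can get 155.808 next round, worth 0.84 × 155.808 = 130.87872 now; the landlord offers that and keeps 49.12128.
Round 2 (the tenant proposes): the landlord can get 49.12128 next round, worth 0.84 × 49.12128 = 41.2618752 now. The tenant offers 41.2618752 and keeps 180 − 41.2618752 = 138.7381248.
Round 1 (the landlord proposes): the tenant can get 138.7381248 next round, worth 0.84 × 138.7381248 = 116.540024832 now. The landlord offers 116.540024832 and keeps 180 − 116.540024832 = 63.459975168.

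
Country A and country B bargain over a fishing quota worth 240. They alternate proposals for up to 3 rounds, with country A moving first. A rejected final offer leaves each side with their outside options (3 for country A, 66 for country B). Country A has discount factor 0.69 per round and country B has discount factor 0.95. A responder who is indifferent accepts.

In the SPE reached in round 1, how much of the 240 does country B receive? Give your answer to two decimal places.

By backward induction:
Round 3 (country A proposes): country B gets 66 if talks fail, so country A offers 66 and keeps 174.
Round 2 (country B proposes): country A can get 174 next round, worth 0.69 × 174 = 120.06 now; country B offers that and keeps 119.94.
Round 1 (country A proposes): country B can get 119.94 next round, worth 0.95 × 119.94 = 113.943 now; country A offers that and keeps 126.057.

113.94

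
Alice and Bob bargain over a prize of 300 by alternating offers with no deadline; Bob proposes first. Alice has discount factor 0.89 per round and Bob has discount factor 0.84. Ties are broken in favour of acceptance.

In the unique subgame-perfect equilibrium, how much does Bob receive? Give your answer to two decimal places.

In a stationary SPE each proposer offers the other exactly their discounted continuation value.
If Bob keeps x when proposing and Alice keeps y when proposing, then x = 300 − 0.89y and y = 300 − 0.84x.
Solving: x = 300(1 − 0.89) / (1 − 0.84·0.89) = 33 / 0.2524 ≈ 130.7448.
Alice gets 300 − 130.7448 ≈ 169.2552.

130.74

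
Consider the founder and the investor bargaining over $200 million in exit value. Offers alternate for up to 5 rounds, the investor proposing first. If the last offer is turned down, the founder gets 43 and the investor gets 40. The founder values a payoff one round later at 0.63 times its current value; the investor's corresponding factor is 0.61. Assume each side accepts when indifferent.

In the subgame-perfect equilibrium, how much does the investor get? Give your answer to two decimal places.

Round 5 (the investor proposes): the founder gets 43 if talks fail, so the investor offers 43 and keeps 157.
Round 4 (the founder proposes): the investor can get 157 next round, worth 0.61 × 157 = 95.77 now, so the founder offers 95.77, keeping 104.23.
Round 3 (the investor proposes): the founder can get 104.23 next round, worth 0.63 × 104.23 = 65.6649 now. The investor offers 65.6649 and keeps 200 − 65.6649 = 134.3351.
Round 2 (the founder proposes): the investor can get 134.3351 next round, worth 0.61 × 134.3351 = 81.944411 now; the founder offers that and keeps 118.055589.
Round 1 (the investor proposes): the founder can get 118.055589 next round, worth 0.63 × 118.055589 = 74.37502107 now; the investor offers that and keeps 125.62497893.

125.62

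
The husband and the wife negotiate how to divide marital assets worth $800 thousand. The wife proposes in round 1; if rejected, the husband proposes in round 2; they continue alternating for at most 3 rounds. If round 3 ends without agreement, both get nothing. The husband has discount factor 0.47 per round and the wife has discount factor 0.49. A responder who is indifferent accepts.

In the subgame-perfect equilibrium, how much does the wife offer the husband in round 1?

Round 3 (the wife proposes): the husband will accept anything ≥ 0, so the wife offers 0 and keeps 800.
Round 2 (the husband proposes): the wife can get 800 next round, worth 0.49 × 800 = 392 now, so the husband offers 392, keeping 408.
Round 1 (the wife proposes): the husband can get 408 next round, worth 0.47 × 408 = 191.76 now, so the wife offers 191.76, keeping 608.24.

191.76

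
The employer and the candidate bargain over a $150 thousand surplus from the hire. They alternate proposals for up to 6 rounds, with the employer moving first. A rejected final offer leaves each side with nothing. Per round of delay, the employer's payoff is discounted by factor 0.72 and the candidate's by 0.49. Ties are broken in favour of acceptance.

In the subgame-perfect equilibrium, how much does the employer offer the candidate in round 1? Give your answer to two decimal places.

36.99

By backward induction:
Round 6 (the candidate proposes): the employer will accept anything ≥ 0, so the candidate offers 0 and keeps 150.
Round 5 (the employer proposes): the candidate can get 150 next round, worth 0.49 × 150 = 73.5 now, so the employer offers 73.5, keeping 76.5.
Round 4 (the candidate proposes): the employer can get 76.5 next round, worth 0.72 × 76.5 = 55.08 now; the candidate offers that and keeps 94.92.
Round 3 (the employer proposes): the candidate can get 94.92 next round, worth 0.49 × 94.92 = 46.5108 now; the employer offers that and keeps 103.4892.
Round 2 (the candidate proposes): the employer can get 103.4892 next round, worth 0.72 × 103.4892 = 74.512224 now, so the candidate offers 74.512224, keeping 75.487776.
Round 1 (the employer proposes): the candidate can get 75.487776 next round, worth 0.49 × 75.487776 = 36.98901024 now. The employer offers 36.98901024 and keeps 150 − 36.98901024 = 113.01098976.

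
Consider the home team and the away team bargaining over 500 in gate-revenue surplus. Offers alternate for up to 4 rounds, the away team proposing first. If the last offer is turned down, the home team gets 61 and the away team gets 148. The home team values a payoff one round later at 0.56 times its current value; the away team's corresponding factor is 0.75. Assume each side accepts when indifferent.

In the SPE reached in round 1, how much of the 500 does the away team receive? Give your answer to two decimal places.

Round 4 (the home team proposes): the away team gets 148 if talks fail, so the home team offers 148 and keeps 352.
Round 3 (the away team proposes): the home team can get 352 next round, worth 0.56 × 352 = 197.12 now, so the away team offers 197.12, keeping 302.88.
Round 2 (the home team proposes): the away team can get 302.88 next round, worth 0.75 × 302.88 = 227.16 now; the home team offers that and keeps 272.84.
Round 1 (the away team proposes): the home team can get 272.84 next round, worth 0.56 × 272.84 = 152.7904 now; the away team offers that and keeps 347.2096.

347.21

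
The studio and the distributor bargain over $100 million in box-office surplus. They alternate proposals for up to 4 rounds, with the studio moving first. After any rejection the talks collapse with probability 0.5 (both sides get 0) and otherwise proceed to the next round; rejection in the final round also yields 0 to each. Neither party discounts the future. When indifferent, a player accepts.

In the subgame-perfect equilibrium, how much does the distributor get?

37.5

Round 4 (the distributor proposes): the studio will accept anything ≥ 0, so the distributor offers 0 and keeps 100.
Round 3 (the studio proposes): rejecting gives the distributor an expected 0.5 × 100 = 50, so the studio offers 50, keeping 50.
Round 2 (the distributor proposes): rejecting gives the studio an expected 0.5 × 50 = 25, so the distributor offers 25, keeping 75.
Round 1 (the studio proposes): rejecting gives the distributor an expected 0.5 × 75 = 37.5. The studio offers 37.5 and keeps 100 − 37.5 = 62.5.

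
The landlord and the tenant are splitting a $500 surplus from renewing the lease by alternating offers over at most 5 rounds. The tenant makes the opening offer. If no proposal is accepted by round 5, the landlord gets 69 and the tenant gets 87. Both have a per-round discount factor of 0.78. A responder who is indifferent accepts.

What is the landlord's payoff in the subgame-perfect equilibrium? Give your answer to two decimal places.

Work backward from the last round.
Round 5 (the tenant proposes): the landlord gets 69 if talks fail, so the tenant offers 69 and keeps 431.
Round 4 (the landlord proposes): the tenant can get 431 next round, worth 0.78 × 431 = 336.18 now, so the landlord offers 336.18, keeping 163.82.
Round 3 (the tenant proposes): the landlord can get 163.82 next round, worth 0.78 × 163.82 = 127.7796 now; the tenant offers that and keeps 372.2204.
Round 2 (the landlord proposes): the tenant can get 372.2204 next round, worth 0.78 × 372.2204 = 290.331912 now, so the landlord offers 290.331912, keeping 209.668088.
Round 1 (the tenant proposes): the landlord can get 209.668088 next round, worth 0.78 × 209.668088 = 163.54110864 now, so the tenant offers 163.54110864, keeping 336.45889136.

163.54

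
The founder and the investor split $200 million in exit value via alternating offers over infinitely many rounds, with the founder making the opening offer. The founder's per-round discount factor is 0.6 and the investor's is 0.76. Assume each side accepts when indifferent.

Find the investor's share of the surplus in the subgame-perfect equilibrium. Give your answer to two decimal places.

111.76

When the founder proposes, the investor accepts any offer worth at least 0.76 times what the investor would get by proposing next round; and vice versa.
This gives x = 200 − 0.76y and y = 200 − 0.6x, where x and y are each side's share when it proposes.
Hence (1 − 0.76·0.6)x = 200(1 − 0.76), i.e. 0.544·x = 48.
x ≈ 88.2353; the investor's share is 200 − x ≈ 111.7647.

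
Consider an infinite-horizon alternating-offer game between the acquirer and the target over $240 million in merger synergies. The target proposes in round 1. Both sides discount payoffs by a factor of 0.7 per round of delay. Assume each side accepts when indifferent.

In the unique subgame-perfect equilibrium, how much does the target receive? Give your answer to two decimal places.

141.18

In a stationary SPE each proposer offers the other exactly their discounted continuation value.
If the target keeps x when proposing and the acquirer keeps y when proposing, then x = 240 − 0.7y and y = 240 − 0.7x.
Solving: x = 240(1 − 0.7) / (1 − 0.7·0.7) = 72 / 0.51 ≈ 141.1765.
The acquirer gets 240 − 141.1765 ≈ 98.8235.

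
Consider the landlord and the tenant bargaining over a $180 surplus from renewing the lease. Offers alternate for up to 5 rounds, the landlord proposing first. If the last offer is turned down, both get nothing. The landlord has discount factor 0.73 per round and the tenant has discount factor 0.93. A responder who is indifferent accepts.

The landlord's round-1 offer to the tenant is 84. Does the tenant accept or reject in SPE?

Round 5 (the landlord proposes): rejection yields 0 for the tenant; the landlord offers 0 and keeps 180.
Round 4 (the tenant proposes): the landlord can get 180 next round, worth 0.73 × 180 = 131.4 now; the tenant offers that and keeps 48.6.
Round 3 (the landlord proposes): the tenant can get 48.6 next round, worth 0.93 × 48.6 = 45.198 now; the landlord offers that and keeps 134.802.
Round 2 (the tenant proposes): the landlord can get 134.802 next round, worth 0.73 × 134.802 = 98.40546 now; the tenant offers that and keeps 81.59454.
So by rejecting in round 1, the tenant gets 81.59454 next round, worth 0.93 × 81.59454 = 75.8829222 now.
Offer 84 ≥ 75.8829222, so the tenant accepts.

Accept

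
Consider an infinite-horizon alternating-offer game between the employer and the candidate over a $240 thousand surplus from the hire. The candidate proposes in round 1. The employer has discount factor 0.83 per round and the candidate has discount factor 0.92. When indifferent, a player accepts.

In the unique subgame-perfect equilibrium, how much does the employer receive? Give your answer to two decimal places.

67.41

In a stationary SPE each proposer offers the other exactly their discounted continuation value.
If the candidate keeps x when proposing and the employer keeps y when proposing, then x = 240 − 0.83y and y = 240 − 0.92x.
Solving: x = 240(1 − 0.83) / (1 − 0.92·0.83) = 40.8 / 0.2364 ≈ 172.5888.
The employer gets 240 − 172.5888 ≈ 67.4112.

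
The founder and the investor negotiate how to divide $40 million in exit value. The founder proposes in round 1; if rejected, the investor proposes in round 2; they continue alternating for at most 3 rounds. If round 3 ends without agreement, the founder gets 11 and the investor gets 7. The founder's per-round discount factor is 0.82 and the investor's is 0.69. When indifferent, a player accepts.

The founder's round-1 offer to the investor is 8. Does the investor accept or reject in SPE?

Reject

Round 3 (the founder proposes): the investor gets 7 if talks fail, so the founder offers 7 and keeps 33.
Round 2 (the investor proposes): the founder can get 33 next round, worth 0.82 × 33 = 27.06 now. The investor offers 27.06 and keeps 40 − 27.06 = 12.94.
So by rejecting in round 1, the investor gets 12.94 next round, worth 0.69 × 12.94 = 8.9286 now.
Offer 8 < 8.9286, so the investor rejects.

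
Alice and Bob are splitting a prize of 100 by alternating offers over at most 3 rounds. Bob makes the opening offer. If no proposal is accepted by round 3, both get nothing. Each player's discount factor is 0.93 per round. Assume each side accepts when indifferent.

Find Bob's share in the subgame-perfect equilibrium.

By backward induction:
Round 3 (Bob proposes): rejection yields 0 for Alice; Bob offers 0 and keeps 100.
Round 2 (Alice proposes): Bob can get 100 next round, worth 0.93 × 100 = 93 now; Alice offers that and keeps 7.
Round 1 (Bob proposes): Alice can get 7 next round, worth 0.93 × 7 = 6.51 now; Bob offers that and keeps 93.49.

93.49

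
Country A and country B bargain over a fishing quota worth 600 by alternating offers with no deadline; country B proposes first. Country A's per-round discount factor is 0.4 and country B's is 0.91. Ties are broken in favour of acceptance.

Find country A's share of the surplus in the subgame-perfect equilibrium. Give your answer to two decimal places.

33.96

When country B proposes, country A accepts any offer worth at least 0.4 times what country A would get by proposing next round; and vice versa.
This gives x = 600 − 0.4y and y = 600 − 0.91x, where x and y are each side's share when it proposes.
Hence (1 − 0.4·0.91)x = 600(1 − 0.4), i.e. 0.636·x = 360.
x ≈ 566.0377; country A's share is 600 − x ≈ 33.9623.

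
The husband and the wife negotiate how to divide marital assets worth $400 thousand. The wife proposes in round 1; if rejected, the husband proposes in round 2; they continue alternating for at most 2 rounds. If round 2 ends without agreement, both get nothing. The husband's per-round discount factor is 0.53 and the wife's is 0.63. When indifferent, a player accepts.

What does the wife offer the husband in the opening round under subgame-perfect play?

Round 2 (the husband proposes): rejection yields 0 for the wife; the husband offers 0 and keeps 400.
Round 1 (the wife proposes): the husband can get 400 next round, worth 0.53 × 400 = 212 now, so the wife offers 212, keeping 188.

212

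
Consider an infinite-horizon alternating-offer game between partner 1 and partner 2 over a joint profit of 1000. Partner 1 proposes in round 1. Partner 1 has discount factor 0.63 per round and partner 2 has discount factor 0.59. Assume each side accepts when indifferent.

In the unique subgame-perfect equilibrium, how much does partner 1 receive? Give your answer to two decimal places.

652.55

When partner 1 proposes, partner 2 accepts any offer worth at least 0.59 times what partner 2 would get by proposing next round; and vice versa.
This gives x = 1000 − 0.59y and y = 1000 − 0.63x, where x and y are each side's share when it proposes.
Hence (1 − 0.59·0.63)x = 1000(1 − 0.59), i.e. 0.6283·x = 410.
x ≈ 652.5545; partner 2's share is 1000 − x ≈ 347.4455.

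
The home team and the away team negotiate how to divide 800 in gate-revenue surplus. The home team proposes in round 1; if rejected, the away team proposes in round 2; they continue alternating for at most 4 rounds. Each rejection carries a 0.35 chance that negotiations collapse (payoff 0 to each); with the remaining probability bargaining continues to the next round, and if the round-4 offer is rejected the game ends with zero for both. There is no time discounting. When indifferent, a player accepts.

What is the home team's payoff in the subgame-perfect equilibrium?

Round 4 (the away team proposes): the home team will accept anything ≥ 0, so the away team offers 0 and keeps 800.
Round 3 (the home team proposes): rejecting gives the away team an expected 0.65 × 800 = 520; the home team offers that and keeps 280.
Round 2 (the away team proposes): rejecting gives the home team an expected 0.65 × 280 = 182; the away team offers that and keeps 618.
Round 1 (the home team proposes): rejecting gives the away team an expected 0.65 × 618 = 401.7. The home team offers 401.7 and keeps 800 − 401.7 = 398.3.

398.3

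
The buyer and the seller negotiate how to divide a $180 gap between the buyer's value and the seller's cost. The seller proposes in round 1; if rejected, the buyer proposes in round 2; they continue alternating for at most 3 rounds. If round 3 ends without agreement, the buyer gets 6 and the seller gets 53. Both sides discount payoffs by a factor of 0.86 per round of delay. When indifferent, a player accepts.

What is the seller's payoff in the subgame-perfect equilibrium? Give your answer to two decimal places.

Round 3 (the seller proposes): the buyer gets 6 if talks fail, so the seller offers 6 and keeps 174.
Round 2 (the buyer proposes): the seller can get 174 next round, worth 0.86 × 174 = 149.64 now, so the buyer offers 149.64, keeping 30.36.
Round 1 (the seller proposes): the buyer can get 30.36 next round, worth 0.86 × 30.36 = 26.1096 now; the seller offers that and keeps 153.8904.

153.89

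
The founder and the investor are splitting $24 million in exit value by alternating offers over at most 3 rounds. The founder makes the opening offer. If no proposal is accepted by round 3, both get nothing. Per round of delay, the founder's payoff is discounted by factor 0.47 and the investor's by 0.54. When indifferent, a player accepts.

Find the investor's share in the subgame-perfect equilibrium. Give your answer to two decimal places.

6.87

Round 3 (the founder proposes): rejection yields 0 for the investor; the founder offers 0 and keeps 24.
Round 2 (the investor proposes): the founder can get 24 next round, worth 0.47 × 24 = 11.28 now; the investor offers that and keeps 12.72.
Round 1 (the founder proposes): the investor can get 12.72 next round, worth 0.54 × 12.72 = 6.8688 now. The founder offers 6.8688 and keeps 24 − 6.8688 = 17.1312.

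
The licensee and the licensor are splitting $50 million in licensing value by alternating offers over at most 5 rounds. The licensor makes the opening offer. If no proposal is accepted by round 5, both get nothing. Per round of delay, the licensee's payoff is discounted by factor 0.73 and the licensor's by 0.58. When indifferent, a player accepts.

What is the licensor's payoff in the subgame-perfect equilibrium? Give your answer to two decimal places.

28.18

Round 5 (the licensor proposes): the licensee will accept anything ≥ 0, so the licensor offers 0 and keeps 50.
Round 4 (the licensee proposes): the licensor can get 50 next round, worth 0.58 × 50 = 29 now; the licensee offers that and keeps 21.
Round 3 (the licensor proposes): the licensee can get 21 next round, worth 0.73 × 21 = 15.33 now, so the licensor offers 15.33, keeping 34.67.
Round 2 (the licensee proposes): the licensor can get 34.67 next round, worth 0.58 × 34.67 = 20.1086 now, so the licensee offers 20.1086, keeping 29.8914.
Round 1 (the licensor proposes): the licensee can get 29.8914 next round, worth 0.73 × 29.8914 = 21.820722 now. The licensor offers 21.820722 and keeps 50 − 21.820722 = 28.179278.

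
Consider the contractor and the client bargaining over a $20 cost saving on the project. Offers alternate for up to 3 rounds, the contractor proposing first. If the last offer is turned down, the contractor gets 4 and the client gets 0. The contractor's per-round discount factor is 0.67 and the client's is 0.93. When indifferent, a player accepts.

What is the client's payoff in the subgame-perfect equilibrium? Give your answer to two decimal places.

Round 3 (the contractor proposes): rejection yields 0 for the client; the contractor offers 0 and keeps 20.
Round 2 (the client proposes): the contractor can get 20 next round, worth 0.67 × 20 = 13.4 now; the client offers that and keeps 6.6.
Round 1 (the contractor proposes): the client can get 6.6 next round, worth 0.93 × 6.6 = 6.138 now; the contractor offers that and keeps 13.862.

6.14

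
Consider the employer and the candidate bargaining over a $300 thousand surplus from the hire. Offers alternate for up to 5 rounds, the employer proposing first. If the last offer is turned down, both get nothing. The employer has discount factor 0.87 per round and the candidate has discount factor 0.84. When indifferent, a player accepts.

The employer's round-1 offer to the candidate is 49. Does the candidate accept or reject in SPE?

Work out the candidate's continuation value if the offer is rejected.
Round 5 (the employer proposes): rejection yields 0 for the candidate; the employer offers 0 and keeps 300.
Round 4 (the candidate proposes): the employer can get 300 next round, worth 0.87 × 300 = 261 now; the candidate offers that and keeps 39.
Round 3 (the employer proposes): the candidate can get 39 next round, worth 0.84 × 39 = 32.76 now; the employer offers that and keeps 267.24.
Round 2 (the candidate proposes): the employer can get 267.24 next round, worth 0.87 × 267.24 = 232.4988 now, so the candidate offers 232.4988, keeping 67.5012.
So by rejecting in round 1, the candidate gets 67.5012 next round, worth 0.84 × 67.5012 = 56.701008 now.
Offer 49 < 56.701008, so the candidate rejects.

Reject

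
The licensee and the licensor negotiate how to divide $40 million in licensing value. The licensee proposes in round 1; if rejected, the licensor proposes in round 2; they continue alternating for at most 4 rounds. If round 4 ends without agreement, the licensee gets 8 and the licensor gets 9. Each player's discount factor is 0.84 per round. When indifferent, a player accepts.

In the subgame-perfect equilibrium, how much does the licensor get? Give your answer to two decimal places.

Round 4 (the licensor proposes): the licensee gets 8 if talks fail, so the licensor offers 8 and keeps 32.
Round 3 (the licensee proposes): the licensor can get 32 next round, worth 0.84 × 32 = 26.88 now, so the licensee offers 26.88, keeping 13.12.
Round 2 (the licensor proposes): the licensee can get 13.12 next round, worth 0.84 × 13.12 = 11.0208 now, so the licensor offers 11.0208, keeping 28.9792.
Round 1 (the licensee proposes): the licensor can get 28.9792 next round, worth 0.84 × 28.9792 = 24.342528 now, so the licensee offers 24.342528, keeping 15.657472.

24.34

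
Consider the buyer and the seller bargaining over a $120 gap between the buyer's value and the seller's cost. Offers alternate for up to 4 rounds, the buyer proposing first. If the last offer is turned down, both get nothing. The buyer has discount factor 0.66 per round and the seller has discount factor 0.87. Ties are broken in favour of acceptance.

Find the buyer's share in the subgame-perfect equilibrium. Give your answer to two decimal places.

Round 4 (the seller proposes): the buyer will accept anything ≥ 0, so the seller offers 0 and keeps 120.
Round 3 (the buyer proposes): the seller can get 120 next round, worth 0.87 × 120 = 104.4 now; the buyer offers that and keeps 15.6.
Round 2 (the seller proposes): the buyer can get 15.6 next round, worth 0.66 × 15.6 = 10.296 now. The seller offers 10.296 and keeps 120 − 10.296 = 109.704.
Round 1 (the buyer proposes): the seller can get 109.704 next round, worth 0.87 × 109.704 = 95.44248 now, so the buyer offers 95.44248, keeping 24.55752.

24.56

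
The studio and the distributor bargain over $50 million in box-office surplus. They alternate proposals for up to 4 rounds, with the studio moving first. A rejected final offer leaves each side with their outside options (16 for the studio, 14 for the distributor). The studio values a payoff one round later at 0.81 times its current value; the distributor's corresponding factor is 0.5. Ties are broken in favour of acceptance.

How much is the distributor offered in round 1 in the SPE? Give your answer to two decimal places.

11.64

By backward induction:
Round 4 (the distributor proposes): the studio gets 16 if talks fail, so the distributor offers 16 and keeps 34.
Round 3 (the studio proposes): the distributor can get 34 next round, worth 0.5 × 34 = 17 now, so the studio offers 17, keeping 33.
Round 2 (the distributor proposes): the studio can get 33 next round, worth 0.81 × 33 = 26.73 now, so the distributor offers 26.73, keeping 23.27.
Round 1 (the studio proposes): the distributor can get 23.27 next round, worth 0.5 × 23.27 = 11.635 now. The studio offers 11.635 and keeps 50 − 11.635 = 38.365.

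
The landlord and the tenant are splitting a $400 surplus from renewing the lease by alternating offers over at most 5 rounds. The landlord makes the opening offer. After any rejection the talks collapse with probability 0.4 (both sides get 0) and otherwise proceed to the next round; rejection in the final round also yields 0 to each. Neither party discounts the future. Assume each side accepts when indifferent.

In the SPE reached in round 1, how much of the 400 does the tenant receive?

Round 5 (the landlord proposes): rejection yields 0 for the tenant; the landlord offers 0 and keeps 400.
Round 4 (the tenant proposes): rejecting gives the landlord an expected 0.6 × 400 = 240, so the tenant offers 240, keeping 160.
Round 3 (the landlord proposes): rejecting gives the tenant an expected 0.6 × 160 = 96; the landlord offers that and keeps 304.
Round 2 (the tenant proposes): rejecting gives the landlord an expected 0.6 × 304 = 182.4. The tenant offers 182.4 and keeps 400 − 182.4 = 217.6.
Round 1 (the landlord proposes): rejecting gives the tenant an expected 0.6 × 217.6 = 130.56; the landlord offers that and keeps 269.44.

130.56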